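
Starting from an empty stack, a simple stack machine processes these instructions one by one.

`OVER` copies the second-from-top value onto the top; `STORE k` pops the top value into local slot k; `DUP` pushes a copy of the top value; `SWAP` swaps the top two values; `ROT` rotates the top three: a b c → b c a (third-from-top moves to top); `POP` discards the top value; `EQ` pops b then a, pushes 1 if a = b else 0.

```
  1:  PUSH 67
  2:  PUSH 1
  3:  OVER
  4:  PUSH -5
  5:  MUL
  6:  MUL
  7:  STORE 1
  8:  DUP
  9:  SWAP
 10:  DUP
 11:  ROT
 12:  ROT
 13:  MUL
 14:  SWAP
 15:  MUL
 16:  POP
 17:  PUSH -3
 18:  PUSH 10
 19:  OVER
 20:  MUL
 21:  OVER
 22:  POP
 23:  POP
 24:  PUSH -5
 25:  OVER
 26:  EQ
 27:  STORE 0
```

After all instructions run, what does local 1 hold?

PUSH 67 -> 67
PUSH 1  -> 67 1
OVER    -> 67 1 67
PUSH -5 -> 67 1 67 -5
MUL     -> 67 1 -335
MUL     -> 67 -335
STORE 1 -> 67
DUP     -> 67 67
SWAP    -> 67 67
DUP     -> 67 67 67
ROT     -> 67 67 67
ROT     -> 67 67 67
MUL     -> 67 4489
SWAP    -> 4489 67
MUL     -> 300763
POP     -> (empty)
PUSH -3 -> -3
PUSH 10 -> -3 10
OVER    -> -3 10 -3
MUL     -> -3 -30
OVER    -> -3 -30 -3
POP     -> -3 -30
POP     -> -3
PUSH -5 -> -3 -5
OVER    -> -3 -5 -3
EQ      -> -3 0
STORE 0 -> -3

-335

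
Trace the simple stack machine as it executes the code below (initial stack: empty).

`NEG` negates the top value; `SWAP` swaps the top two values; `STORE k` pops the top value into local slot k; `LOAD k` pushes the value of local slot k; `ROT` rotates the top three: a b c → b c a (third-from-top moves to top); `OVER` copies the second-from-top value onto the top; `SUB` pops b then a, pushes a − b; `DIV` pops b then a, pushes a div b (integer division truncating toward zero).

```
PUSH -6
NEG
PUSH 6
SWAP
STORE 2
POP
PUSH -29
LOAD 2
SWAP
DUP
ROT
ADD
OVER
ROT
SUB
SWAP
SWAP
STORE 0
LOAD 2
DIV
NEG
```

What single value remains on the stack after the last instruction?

3

PUSH -6  : [-6]
NEG      : [6]
PUSH 6   : [6, 6]
SWAP     : [6, 6]
STORE 2  : [6]
POP      : []
PUSH -29 : [-29]
LOAD 2   : [-29, 6]
SWAP     : [6, -29]
DUP      : [6, -29, -29]
ROT      : [-29, -29, 6]
ADD      : [-29, -23]
OVER     : [-29, -23, -29]
ROT      : [-23, -29, -29]
SUB      : [-23, 0]
SWAP     : [0, -23]
SWAP     : [-23, 0]
STORE 0  : [-23]
LOAD 2   : [-23, 6]
DIV      : [-3]
NEG      : [3]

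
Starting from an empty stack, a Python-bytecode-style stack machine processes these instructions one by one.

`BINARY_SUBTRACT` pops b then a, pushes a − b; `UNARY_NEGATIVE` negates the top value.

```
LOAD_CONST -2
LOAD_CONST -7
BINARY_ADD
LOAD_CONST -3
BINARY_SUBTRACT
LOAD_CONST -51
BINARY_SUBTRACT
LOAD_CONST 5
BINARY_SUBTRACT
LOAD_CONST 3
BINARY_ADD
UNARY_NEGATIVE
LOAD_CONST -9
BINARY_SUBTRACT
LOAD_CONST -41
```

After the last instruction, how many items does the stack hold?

2

LOAD_CONST -2   : [-2]
LOAD_CONST -7   : [-2, -7]
BINARY_ADD      : [-9]
LOAD_CONST -3   : [-9, -3]
BINARY_SUBTRACT : [-6]
LOAD_CONST -51  : [-6, -51]
BINARY_SUBTRACT : [45]
LOAD_CONST 5    : [45, 5]
BINARY_SUBTRACT : [40]
LOAD_CONST 3    : [40, 3]
BINARY_ADD      : [43]
UNARY_NEGATIVE  : [-43]
LOAD_CONST -9   : [-43, -9]
BINARY_SUBTRACT : [-34]
LOAD_CONST -41  : [-34, -41]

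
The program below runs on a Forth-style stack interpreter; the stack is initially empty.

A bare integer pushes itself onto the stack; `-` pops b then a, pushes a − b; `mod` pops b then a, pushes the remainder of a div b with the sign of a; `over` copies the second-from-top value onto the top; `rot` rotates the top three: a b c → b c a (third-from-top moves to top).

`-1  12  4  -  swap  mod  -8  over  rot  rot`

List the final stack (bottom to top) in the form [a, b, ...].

-1   → [-1]
12   → [-1, 12]
4    → [-1, 12, 4]
-    → [-1, 8]
swap → [8, -1]
mod  → [0]
-8   → [0, -8]
over → [0, -8, 0]
rot  → [-8, 0, 0]
rot  → [0, 0, -8]

[0, 0, -8]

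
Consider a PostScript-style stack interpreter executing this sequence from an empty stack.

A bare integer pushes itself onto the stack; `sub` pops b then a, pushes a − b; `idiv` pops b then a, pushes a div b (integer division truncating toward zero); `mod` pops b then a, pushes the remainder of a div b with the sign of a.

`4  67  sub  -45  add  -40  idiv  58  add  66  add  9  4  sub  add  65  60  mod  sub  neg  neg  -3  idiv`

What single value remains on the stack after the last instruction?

4    : [4]
67   : [4, 67]
sub  : [-63]
-45  : [-63, -45]
add  : [-108]
-40  : [-108, -40]
idiv : [2]
58   : [2, 58]
add  : [60]
66   : [60, 66]
add  : [126]
9    : [126, 9]
4    : [126, 9, 4]
sub  : [126, 5]
add  : [131]
65   : [131, 65]
60   : [131, 65, 60]
mod  : [131, 5]
sub  : [126]
neg  : [-126]
neg  : [126]
-3   : [126, -3]
idiv : [-42]

-42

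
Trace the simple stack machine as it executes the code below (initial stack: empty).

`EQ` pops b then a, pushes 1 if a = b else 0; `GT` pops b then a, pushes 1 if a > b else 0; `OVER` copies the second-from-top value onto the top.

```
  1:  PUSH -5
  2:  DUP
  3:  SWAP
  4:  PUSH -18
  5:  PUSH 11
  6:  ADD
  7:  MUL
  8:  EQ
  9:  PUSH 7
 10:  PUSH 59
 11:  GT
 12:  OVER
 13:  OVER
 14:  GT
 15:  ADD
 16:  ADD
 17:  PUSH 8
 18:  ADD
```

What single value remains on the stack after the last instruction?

PUSH -5  -> [-5]
DUP      -> [-5, -5]
SWAP     -> [-5, -5]
PUSH -18 -> [-5, -5, -18]
PUSH 11  -> [-5, -5, -18, 11]
ADD      -> [-5, -5, -7]
MUL      -> [-5, 35]
EQ       -> [0]
PUSH 7   -> [0, 7]
PUSH 59  -> [0, 7, 59]
GT       -> [0, 0]
OVER     -> [0, 0, 0]
OVER     -> [0, 0, 0, 0]
GT       -> [0, 0, 0]
ADD      -> [0, 0]
ADD      -> [0]
PUSH 8   -> [0, 8]
ADD      -> [8]

8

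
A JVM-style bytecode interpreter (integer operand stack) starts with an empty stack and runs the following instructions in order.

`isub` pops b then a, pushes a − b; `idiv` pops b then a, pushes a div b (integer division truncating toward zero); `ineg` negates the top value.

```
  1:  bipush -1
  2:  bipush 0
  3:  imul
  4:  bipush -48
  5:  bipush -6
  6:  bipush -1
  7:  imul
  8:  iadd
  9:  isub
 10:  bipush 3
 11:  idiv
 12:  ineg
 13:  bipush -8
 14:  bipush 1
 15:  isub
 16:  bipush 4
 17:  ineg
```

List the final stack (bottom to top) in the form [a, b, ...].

[-14, -9, -4]

bipush -1  : -1
bipush 0   : -1 0
imul       : 0
bipush -48 : 0 -48
bipush -6  : 0 -48 -6
bipush -1  : 0 -48 -6 -1
imul       : 0 -48 6
iadd       : 0 -42
isub       : 42
bipush 3   : 42 3
idiv       : 14
ineg       : -14
bipush -8  : -14 -8
bipush 1   : -14 -8 1
isub       : -14 -9
bipush 4   : -14 -9 4
ineg       : -14 -9 -4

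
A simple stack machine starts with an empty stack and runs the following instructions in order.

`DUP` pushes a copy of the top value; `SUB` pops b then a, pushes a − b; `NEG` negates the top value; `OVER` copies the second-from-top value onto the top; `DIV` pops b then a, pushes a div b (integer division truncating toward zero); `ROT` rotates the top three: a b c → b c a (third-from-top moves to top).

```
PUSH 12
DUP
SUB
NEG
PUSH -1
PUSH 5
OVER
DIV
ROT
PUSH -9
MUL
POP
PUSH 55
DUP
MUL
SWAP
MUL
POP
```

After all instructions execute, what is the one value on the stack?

PUSH 12  [12]
DUP      [12, 12]
SUB      [0]
NEG      [0]
PUSH -1  [0, -1]
PUSH 5   [0, -1, 5]
OVER     [0, -1, 5, -1]
DIV      [0, -1, -5]
ROT      [-1, -5, 0]
PUSH -9  [-1, -5, 0, -9]
MUL      [-1, -5, 0]
POP      [-1, -5]
PUSH 55  [-1, -5, 55]
DUP      [-1, -5, 55, 55]
MUL      [-1, -5, 3025]
SWAP     [-1, 3025, -5]
MUL      [-1, -15125]
POP      [-1]

-1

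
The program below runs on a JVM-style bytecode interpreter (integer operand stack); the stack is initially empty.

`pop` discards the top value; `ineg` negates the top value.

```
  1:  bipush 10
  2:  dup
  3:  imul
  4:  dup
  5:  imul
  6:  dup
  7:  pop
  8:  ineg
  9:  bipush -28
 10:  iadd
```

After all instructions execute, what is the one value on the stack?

bipush 10   [10]
dup         [10, 10]
imul        [100]
dup         [100, 100]
imul        [10000]
dup         [10000, 10000]
pop         [10000]
ineg        [-10000]
bipush -28  [-10000, -28]
iadd        [-10028]

-10028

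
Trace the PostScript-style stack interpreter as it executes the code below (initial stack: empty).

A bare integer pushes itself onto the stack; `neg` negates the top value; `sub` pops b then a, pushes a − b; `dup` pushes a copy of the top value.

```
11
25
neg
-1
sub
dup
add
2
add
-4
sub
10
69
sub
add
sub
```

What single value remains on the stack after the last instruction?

11   11
25   11 25
neg  11 -25
-1   11 -25 -1
sub  11 -24
dup  11 -24 -24
add  11 -48
2    11 -48 2
add  11 -46
-4   11 -46 -4
sub  11 -42
10   11 -42 10
69   11 -42 10 69
sub  11 -42 -59
add  11 -101
sub  112

112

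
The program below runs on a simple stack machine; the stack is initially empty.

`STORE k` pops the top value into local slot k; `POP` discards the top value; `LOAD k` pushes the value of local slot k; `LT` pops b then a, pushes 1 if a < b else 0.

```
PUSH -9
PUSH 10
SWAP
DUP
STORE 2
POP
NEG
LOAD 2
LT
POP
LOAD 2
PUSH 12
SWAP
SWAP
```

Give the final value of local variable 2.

-9

PUSH -9 : [-9]
PUSH 10 : [-9, 10]
SWAP    : [10, -9]
DUP     : [10, -9, -9]
STORE 2 : [10, -9]
POP     : [10]
NEG     : [-10]
LOAD 2  : [-10, -9]
LT      : [1]
POP     : []
LOAD 2  : [-9]
PUSH 12 : [-9, 12]
SWAP    : [12, -9]
SWAP    : [-9, 12]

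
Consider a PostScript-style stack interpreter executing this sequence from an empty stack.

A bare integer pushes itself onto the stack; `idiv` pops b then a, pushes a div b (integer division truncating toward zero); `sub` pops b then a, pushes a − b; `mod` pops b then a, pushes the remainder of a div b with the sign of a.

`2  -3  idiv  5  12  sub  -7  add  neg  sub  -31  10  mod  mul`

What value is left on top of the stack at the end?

14

2    → 2
-3   → 2 -3
idiv → 0
5    → 0 5
12   → 0 5 12
sub  → 0 -7
-7   → 0 -7 -7
add  → 0 -14
neg  → 0 14
sub  → -14
-31  → -14 -31
10   → -14 -31 10
mod  → -14 -1
mul  → 14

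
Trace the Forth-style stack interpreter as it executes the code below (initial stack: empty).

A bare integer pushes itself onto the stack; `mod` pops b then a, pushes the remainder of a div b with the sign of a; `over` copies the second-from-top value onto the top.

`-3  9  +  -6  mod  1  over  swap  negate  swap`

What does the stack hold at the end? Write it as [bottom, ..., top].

[0, -1, 0]

-3      [-3]
9       [-3, 9]
+       [6]
-6      [6, -6]
mod     [0]
1       [0, 1]
over    [0, 1, 0]
swap    [0, 0, 1]
negate  [0, 0, -1]
swap    [0, -1, 0]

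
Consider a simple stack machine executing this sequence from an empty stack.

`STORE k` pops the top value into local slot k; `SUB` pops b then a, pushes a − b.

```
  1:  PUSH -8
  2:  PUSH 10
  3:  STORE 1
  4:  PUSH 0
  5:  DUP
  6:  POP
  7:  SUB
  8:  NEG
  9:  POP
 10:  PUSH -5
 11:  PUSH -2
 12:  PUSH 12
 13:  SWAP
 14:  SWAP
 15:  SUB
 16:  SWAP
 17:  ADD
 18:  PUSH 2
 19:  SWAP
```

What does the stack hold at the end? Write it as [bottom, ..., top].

PUSH -8 : [-8]
PUSH 10 : [-8, 10]
STORE 1 : [-8]
PUSH 0  : [-8, 0]
DUP     : [-8, 0, 0]
POP     : [-8, 0]
SUB     : [-8]
NEG     : [8]
POP     : []
PUSH -5 : [-5]
PUSH -2 : [-5, -2]
PUSH 12 : [-5, -2, 12]
SWAP    : [-5, 12, -2]
SWAP    : [-5, -2, 12]
SUB     : [-5, -14]
SWAP    : [-14, -5]
ADD     : [-19]
PUSH 2  : [-19, 2]
SWAP    : [2, -19]

[2, -19]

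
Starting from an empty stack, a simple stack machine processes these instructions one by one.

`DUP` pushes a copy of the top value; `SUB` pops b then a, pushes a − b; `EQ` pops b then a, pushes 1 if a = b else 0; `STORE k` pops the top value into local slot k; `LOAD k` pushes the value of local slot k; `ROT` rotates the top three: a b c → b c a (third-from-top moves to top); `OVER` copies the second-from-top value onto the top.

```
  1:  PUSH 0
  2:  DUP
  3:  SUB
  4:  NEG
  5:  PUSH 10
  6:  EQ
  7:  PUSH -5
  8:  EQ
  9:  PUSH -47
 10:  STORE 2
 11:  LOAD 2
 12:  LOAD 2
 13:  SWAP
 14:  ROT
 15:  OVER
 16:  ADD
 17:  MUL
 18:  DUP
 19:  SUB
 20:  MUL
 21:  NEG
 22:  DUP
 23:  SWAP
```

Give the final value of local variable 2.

-47

PUSH 0    [0]
DUP       [0, 0]
SUB       [0]
NEG       [0]
PUSH 10   [0, 10]
EQ        [0]
PUSH -5   [0, -5]
EQ        [0]
PUSH -47  [0, -47]
STORE 2   [0]
LOAD 2    [0, -47]
LOAD 2    [0, -47, -47]
SWAP      [0, -47, -47]
ROT       [-47, -47, 0]
OVER      [-47, -47, 0, -47]
ADD       [-47, -47, -47]
MUL       [-47, 2209]
DUP       [-47, 2209, 2209]
SUB       [-47, 0]
MUL       [0]
NEG       [0]
DUP       [0, 0]
SWAP      [0, 0]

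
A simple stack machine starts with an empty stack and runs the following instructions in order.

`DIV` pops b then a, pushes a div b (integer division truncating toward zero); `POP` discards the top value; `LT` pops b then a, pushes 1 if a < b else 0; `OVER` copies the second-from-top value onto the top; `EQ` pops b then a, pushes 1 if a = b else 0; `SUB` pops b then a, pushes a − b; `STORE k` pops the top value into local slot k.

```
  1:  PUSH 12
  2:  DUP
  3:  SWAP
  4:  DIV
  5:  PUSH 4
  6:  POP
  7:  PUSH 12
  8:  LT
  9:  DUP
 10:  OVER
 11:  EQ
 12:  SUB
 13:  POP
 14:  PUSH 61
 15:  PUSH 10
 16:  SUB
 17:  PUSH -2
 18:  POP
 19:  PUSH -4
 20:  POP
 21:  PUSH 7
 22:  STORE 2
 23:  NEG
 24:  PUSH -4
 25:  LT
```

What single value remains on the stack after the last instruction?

1

PUSH 12 : [12]
DUP     : [12, 12]
SWAP    : [12, 12]
DIV     : [1]
PUSH 4  : [1, 4]
POP     : [1]
PUSH 12 : [1, 12]
LT      : [1]
DUP     : [1, 1]
OVER    : [1, 1, 1]
EQ      : [1, 1]
SUB     : [0]
POP     : []
PUSH 61 : [61]
PUSH 10 : [61, 10]
SUB     : [51]
PUSH -2 : [51, -2]
POP     : [51]
PUSH -4 : [51, -4]
POP     : [51]
PUSH 7  : [51, 7]
STORE 2 : [51]
NEG     : [-51]
PUSH -4 : [-51, -4]
LT      : [1]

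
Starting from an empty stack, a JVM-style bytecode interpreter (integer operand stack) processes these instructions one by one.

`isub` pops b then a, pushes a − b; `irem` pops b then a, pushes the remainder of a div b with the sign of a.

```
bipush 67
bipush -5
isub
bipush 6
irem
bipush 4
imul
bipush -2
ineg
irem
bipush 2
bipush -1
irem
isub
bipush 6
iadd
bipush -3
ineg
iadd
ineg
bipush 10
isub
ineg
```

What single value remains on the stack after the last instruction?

19

bipush 67 : [67]
bipush -5 : [67, -5]
isub      : [72]
bipush 6  : [72, 6]
irem      : [0]
bipush 4  : [0, 4]
imul      : [0]
bipush -2 : [0, -2]
ineg      : [0, 2]
irem      : [0]
bipush 2  : [0, 2]
bipush -1 : [0, 2, -1]
irem      : [0, 0]
isub      : [0]
bipush 6  : [0, 6]
iadd      : [6]
bipush -3 : [6, -3]
ineg      : [6, 3]
iadd      : [9]
ineg      : [-9]
bipush 10 : [-9, 10]
isub      : [-19]
ineg      : [19]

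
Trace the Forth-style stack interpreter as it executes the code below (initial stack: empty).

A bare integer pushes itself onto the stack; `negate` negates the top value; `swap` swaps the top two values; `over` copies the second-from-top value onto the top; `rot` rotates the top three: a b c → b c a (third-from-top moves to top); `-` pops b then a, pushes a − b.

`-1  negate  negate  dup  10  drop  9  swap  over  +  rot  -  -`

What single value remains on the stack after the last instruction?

0

-1      -1
negate  1
negate  -1
dup     -1 -1
10      -1 -1 10
drop    -1 -1
9       -1 -1 9
swap    -1 9 -1
over    -1 9 -1 9
+       -1 9 8
rot     9 8 -1
-       9 9
-       0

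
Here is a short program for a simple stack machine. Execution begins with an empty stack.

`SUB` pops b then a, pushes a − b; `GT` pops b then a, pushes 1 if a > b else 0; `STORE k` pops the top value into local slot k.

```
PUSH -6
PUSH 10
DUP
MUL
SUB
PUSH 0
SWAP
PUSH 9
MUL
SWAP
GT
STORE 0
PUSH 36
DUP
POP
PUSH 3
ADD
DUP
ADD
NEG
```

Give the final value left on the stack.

PUSH -6 → -6
PUSH 10 → -6 10
DUP     → -6 10 10
MUL     → -6 100
SUB     → -106
PUSH 0  → -106 0
SWAP    → 0 -106
PUSH 9  → 0 -106 9
MUL     → 0 -954
SWAP    → -954 0
GT      → 0
STORE 0 → (empty)
PUSH 36 → 36
DUP     → 36 36
POP     → 36
PUSH 3  → 36 3
ADD     → 39
DUP     → 39 39
ADD     → 78
NEG     → -78

-78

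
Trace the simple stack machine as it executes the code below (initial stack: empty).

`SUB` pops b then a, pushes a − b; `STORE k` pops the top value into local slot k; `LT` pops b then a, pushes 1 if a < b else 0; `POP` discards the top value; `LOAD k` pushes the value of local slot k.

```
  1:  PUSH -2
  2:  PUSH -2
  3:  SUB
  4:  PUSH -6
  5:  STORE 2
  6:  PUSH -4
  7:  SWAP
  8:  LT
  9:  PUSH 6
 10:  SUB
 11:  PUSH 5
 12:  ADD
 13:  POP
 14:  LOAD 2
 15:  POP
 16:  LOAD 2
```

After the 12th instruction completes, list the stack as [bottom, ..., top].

PUSH -2 : -2
PUSH -2 : -2 -2
SUB     : 0
PUSH -6 : 0 -6
STORE 2 : 0
PUSH -4 : 0 -4
SWAP    : -4 0
LT      : 1
PUSH 6  : 1 6
SUB     : -5
PUSH 5  : -5 5
ADD     : 0

[0]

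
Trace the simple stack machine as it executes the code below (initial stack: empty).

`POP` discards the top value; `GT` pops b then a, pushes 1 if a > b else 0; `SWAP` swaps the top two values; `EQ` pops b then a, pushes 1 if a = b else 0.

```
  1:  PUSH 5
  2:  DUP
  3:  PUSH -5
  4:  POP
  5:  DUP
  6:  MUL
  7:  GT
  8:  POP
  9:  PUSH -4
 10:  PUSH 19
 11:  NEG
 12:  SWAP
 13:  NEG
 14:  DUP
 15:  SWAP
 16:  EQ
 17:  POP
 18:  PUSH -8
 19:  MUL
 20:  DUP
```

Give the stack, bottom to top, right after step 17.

[-19]

PUSH 5  -> 5
DUP     -> 5 5
PUSH -5 -> 5 5 -5
POP     -> 5 5
DUP     -> 5 5 5
MUL     -> 5 25
GT      -> 0
POP     -> (empty)
PUSH -4 -> -4
PUSH 19 -> -4 19
NEG     -> -4 -19
SWAP    -> -19 -4
NEG     -> -19 4
DUP     -> -19 4 4
SWAP    -> -19 4 4
EQ      -> -19 1
POP     -> -19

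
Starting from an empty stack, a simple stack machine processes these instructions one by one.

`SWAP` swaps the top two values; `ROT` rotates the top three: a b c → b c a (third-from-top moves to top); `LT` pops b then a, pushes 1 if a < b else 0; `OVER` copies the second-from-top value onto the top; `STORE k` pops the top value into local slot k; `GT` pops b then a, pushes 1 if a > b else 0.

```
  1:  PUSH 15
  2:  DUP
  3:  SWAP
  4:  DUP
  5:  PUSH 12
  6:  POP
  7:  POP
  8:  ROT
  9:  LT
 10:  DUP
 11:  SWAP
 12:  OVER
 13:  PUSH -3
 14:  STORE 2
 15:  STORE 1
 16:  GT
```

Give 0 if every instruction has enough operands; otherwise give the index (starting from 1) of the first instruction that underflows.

8

PUSH 15 → 15
DUP     → 15 15
SWAP    → 15 15
DUP     → 15 15 15
PUSH 12 → 15 15 15 12
POP     → 15 15 15
POP     → 15 15
ROT  — needs 3 operands, stack has 2 → underflow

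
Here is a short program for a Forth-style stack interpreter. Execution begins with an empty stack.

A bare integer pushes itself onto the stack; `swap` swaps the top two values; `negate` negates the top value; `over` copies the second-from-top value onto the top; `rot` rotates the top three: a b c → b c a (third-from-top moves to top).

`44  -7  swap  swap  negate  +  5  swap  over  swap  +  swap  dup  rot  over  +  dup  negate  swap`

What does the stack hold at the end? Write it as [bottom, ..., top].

[5, 5, -61, 61]

44     → 44
-7     → 44 -7
swap   → -7 44
swap   → 44 -7
negate → 44 7
+      → 51
5      → 51 5
swap   → 5 51
over   → 5 51 5
swap   → 5 5 51
+      → 5 56
swap   → 56 5
dup    → 56 5 5
rot    → 5 5 56
over   → 5 5 56 5
+      → 5 5 61
dup    → 5 5 61 61
negate → 5 5 61 -61
swap   → 5 5 -61 61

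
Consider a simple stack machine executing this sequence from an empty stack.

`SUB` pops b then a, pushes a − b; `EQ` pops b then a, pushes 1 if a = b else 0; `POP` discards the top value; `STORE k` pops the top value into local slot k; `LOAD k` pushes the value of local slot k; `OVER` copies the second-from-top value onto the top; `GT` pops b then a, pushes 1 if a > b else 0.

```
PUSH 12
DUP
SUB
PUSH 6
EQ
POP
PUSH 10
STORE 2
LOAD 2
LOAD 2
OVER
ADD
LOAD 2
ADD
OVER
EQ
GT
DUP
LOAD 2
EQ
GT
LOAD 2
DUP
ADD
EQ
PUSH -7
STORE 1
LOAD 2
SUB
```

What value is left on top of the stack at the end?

-10

PUSH 12 → [12]
DUP     → [12, 12]
SUB     → [0]
PUSH 6  → [0, 6]
EQ      → [0]
POP     → []
PUSH 10 → [10]
STORE 2 → []
LOAD 2  → [10]
LOAD 2  → [10, 10]
OVER    → [10, 10, 10]
ADD     → [10, 20]
LOAD 2  → [10, 20, 10]
ADD     → [10, 30]
OVER    → [10, 30, 10]
EQ      → [10, 0]
GT      → [1]
DUP     → [1, 1]
LOAD 2  → [1, 1, 10]
EQ      → [1, 0]
GT      → [1]
LOAD 2  → [1, 10]
DUP     → [1, 10, 10]
ADD     → [1, 20]
EQ      → [0]
PUSH -7 → [0, -7]
STORE 1 → [0]
LOAD 2  → [0, 10]
SUB     → [-10]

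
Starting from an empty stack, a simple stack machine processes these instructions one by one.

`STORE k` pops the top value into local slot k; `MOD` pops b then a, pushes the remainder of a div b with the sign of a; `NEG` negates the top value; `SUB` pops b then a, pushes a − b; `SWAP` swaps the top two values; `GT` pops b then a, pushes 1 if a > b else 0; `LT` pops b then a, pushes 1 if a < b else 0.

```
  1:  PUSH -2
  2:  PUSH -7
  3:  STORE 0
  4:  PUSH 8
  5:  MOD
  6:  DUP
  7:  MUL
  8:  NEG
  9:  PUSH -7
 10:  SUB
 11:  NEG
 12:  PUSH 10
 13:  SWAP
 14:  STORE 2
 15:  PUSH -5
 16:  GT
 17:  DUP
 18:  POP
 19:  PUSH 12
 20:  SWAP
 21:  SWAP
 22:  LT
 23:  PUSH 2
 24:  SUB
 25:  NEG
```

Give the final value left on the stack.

PUSH -2  [-2]
PUSH -7  [-2, -7]
STORE 0  [-2]
PUSH 8   [-2, 8]
MOD      [-2]
DUP      [-2, -2]
MUL      [4]
NEG      [-4]
PUSH -7  [-4, -7]
SUB      [3]
NEG      [-3]
PUSH 10  [-3, 10]
SWAP     [10, -3]
STORE 2  [10]
PUSH -5  [10, -5]
GT       [1]
DUP      [1, 1]
POP      [1]
PUSH 12  [1, 12]
SWAP     [12, 1]
SWAP     [1, 12]
LT       [1]
PUSH 2   [1, 2]
SUB      [-1]
NEG      [1]

1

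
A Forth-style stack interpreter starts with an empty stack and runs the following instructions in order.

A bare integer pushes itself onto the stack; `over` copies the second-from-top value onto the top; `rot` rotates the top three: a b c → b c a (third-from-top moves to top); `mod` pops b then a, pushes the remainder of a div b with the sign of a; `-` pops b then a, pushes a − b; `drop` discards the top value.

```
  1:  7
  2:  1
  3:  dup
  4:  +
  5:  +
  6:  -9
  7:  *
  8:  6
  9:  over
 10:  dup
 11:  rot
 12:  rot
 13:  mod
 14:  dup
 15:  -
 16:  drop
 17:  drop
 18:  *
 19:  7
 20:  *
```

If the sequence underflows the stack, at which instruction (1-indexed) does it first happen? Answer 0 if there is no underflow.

18

7    -> [7]
1    -> [7, 1]
dup  -> [7, 1, 1]
+    -> [7, 2]
+    -> [9]
-9   -> [9, -9]
*    -> [-81]
6    -> [-81, 6]
over -> [-81, 6, -81]
dup  -> [-81, 6, -81, -81]
rot  -> [-81, -81, -81, 6]
rot  -> [-81, -81, 6, -81]
mod  -> [-81, -81, 6]
dup  -> [-81, -81, 6, 6]
-    -> [-81, -81, 0]
drop -> [-81, -81]
drop -> [-81]
*  — needs 2 operands, stack has 1 → underflow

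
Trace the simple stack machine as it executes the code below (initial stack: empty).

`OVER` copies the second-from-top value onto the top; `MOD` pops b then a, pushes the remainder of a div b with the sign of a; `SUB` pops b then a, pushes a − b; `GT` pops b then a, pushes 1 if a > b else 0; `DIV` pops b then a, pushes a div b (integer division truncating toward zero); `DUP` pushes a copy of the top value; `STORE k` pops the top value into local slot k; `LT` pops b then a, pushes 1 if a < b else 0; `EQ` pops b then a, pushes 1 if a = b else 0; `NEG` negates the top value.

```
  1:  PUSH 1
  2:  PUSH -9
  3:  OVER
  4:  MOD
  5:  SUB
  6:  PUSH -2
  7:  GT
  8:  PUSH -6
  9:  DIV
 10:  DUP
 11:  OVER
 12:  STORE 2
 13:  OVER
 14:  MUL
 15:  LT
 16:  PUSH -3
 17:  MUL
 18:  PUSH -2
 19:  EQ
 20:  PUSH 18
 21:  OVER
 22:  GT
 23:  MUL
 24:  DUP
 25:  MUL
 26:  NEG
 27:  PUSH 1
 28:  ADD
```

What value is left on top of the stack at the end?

1

PUSH 1  → [1]
PUSH -9 → [1, -9]
OVER    → [1, -9, 1]
MOD     → [1, 0]
SUB     → [1]
PUSH -2 → [1, -2]
GT      → [1]
PUSH -6 → [1, -6]
DIV     → [0]
DUP     → [0, 0]
OVER    → [0, 0, 0]
STORE 2 → [0, 0]
OVER    → [0, 0, 0]
MUL     → [0, 0]
LT      → [0]
PUSH -3 → [0, -3]
MUL     → [0]
PUSH -2 → [0, -2]
EQ      → [0]
PUSH 18 → [0, 18]
OVER    → [0, 18, 0]
GT      → [0, 1]
MUL     → [0]
DUP     → [0, 0]
MUL     → [0]
NEG     → [0]
PUSH 1  → [0, 1]
ADD     → [1]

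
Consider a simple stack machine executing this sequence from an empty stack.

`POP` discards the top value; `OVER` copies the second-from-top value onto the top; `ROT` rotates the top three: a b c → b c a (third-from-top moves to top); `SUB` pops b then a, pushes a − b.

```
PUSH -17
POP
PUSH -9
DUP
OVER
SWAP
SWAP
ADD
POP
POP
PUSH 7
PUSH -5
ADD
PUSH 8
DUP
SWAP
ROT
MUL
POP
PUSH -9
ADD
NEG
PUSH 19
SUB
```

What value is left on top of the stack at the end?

PUSH -17 -> -17
POP      -> (empty)
PUSH -9  -> -9
DUP      -> -9 -9
OVER     -> -9 -9 -9
SWAP     -> -9 -9 -9
SWAP     -> -9 -9 -9
ADD      -> -9 -18
POP      -> -9
POP      -> (empty)
PUSH 7   -> 7
PUSH -5  -> 7 -5
ADD      -> 2
PUSH 8   -> 2 8
DUP      -> 2 8 8
SWAP     -> 2 8 8
ROT      -> 8 8 2
MUL      -> 8 16
POP      -> 8
PUSH -9  -> 8 -9
ADD      -> -1
NEG      -> 1
PUSH 19  -> 1 19
SUB      -> -18

-18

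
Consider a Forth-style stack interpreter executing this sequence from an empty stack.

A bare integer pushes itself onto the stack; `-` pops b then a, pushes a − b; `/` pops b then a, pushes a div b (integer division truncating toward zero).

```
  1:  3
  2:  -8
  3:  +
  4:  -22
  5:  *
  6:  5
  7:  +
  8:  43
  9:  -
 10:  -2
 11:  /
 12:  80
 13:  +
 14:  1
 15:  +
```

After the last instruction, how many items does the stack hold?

1

3   -> 3
-8  -> 3 -8
+   -> -5
-22 -> -5 -22
*   -> 110
5   -> 110 5
+   -> 115
43  -> 115 43
-   -> 72
-2  -> 72 -2
/   -> -36
80  -> -36 80
+   -> 44
1   -> 44 1
+   -> 45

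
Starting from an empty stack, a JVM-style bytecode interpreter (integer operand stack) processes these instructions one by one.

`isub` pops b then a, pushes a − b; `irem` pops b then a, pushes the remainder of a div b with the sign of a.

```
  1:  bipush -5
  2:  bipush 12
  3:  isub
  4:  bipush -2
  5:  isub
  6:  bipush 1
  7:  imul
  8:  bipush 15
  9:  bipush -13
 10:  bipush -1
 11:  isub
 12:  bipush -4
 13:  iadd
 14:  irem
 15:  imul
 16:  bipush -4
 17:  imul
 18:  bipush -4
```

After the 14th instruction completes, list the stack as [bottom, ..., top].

bipush -5  -> [-5]
bipush 12  -> [-5, 12]
isub       -> [-17]
bipush -2  -> [-17, -2]
isub       -> [-15]
bipush 1   -> [-15, 1]
imul       -> [-15]
bipush 15  -> [-15, 15]
bipush -13 -> [-15, 15, -13]
bipush -1  -> [-15, 15, -13, -1]
isub       -> [-15, 15, -12]
bipush -4  -> [-15, 15, -12, -4]
iadd       -> [-15, 15, -16]
irem       -> [-15, 15]

[-15, 15]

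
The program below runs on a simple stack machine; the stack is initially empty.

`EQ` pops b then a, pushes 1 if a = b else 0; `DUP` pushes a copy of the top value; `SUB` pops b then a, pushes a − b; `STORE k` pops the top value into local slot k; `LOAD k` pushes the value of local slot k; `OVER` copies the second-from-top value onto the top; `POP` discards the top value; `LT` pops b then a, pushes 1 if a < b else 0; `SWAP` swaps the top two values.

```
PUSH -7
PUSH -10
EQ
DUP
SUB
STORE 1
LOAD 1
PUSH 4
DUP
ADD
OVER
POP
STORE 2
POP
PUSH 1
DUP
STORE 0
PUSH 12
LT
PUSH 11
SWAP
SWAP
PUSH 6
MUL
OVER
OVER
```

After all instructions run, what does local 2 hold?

8

PUSH -7   [-7]
PUSH -10  [-7, -10]
EQ        [0]
DUP       [0, 0]
SUB       [0]
STORE 1   []
LOAD 1    [0]
PUSH 4    [0, 4]
DUP       [0, 4, 4]
ADD       [0, 8]
OVER      [0, 8, 0]
POP       [0, 8]
STORE 2   [0]
POP       []
PUSH 1    [1]
DUP       [1, 1]
STORE 0   [1]
PUSH 12   [1, 12]
LT        [1]
PUSH 11   [1, 11]
SWAP      [11, 1]
SWAP      [1, 11]
PUSH 6    [1, 11, 6]
MUL       [1, 66]
OVER      [1, 66, 1]
OVER      [1, 66, 1, 66]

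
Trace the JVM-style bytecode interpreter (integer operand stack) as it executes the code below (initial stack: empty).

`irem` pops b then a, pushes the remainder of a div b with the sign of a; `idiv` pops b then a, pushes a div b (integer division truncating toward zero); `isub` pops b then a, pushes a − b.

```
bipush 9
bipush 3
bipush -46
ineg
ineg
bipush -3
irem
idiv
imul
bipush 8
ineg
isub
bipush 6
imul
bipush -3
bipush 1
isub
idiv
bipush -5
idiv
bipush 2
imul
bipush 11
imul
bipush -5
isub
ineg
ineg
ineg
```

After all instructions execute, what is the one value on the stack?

bipush 9   -> 9
bipush 3   -> 9 3
bipush -46 -> 9 3 -46
ineg       -> 9 3 46
ineg       -> 9 3 -46
bipush -3  -> 9 3 -46 -3
irem       -> 9 3 -1
idiv       -> 9 -3
imul       -> -27
bipush 8   -> -27 8
ineg       -> -27 -8
isub       -> -19
bipush 6   -> -19 6
imul       -> -114
bipush -3  -> -114 -3
bipush 1   -> -114 -3 1
isub       -> -114 -4
idiv       -> 28
bipush -5  -> 28 -5
idiv       -> -5
bipush 2   -> -5 2
imul       -> -10
bipush 11  -> -10 11
imul       -> -110
bipush -5  -> -110 -5
isub       -> -105
ineg       -> 105
ineg       -> -105
ineg       -> 105

105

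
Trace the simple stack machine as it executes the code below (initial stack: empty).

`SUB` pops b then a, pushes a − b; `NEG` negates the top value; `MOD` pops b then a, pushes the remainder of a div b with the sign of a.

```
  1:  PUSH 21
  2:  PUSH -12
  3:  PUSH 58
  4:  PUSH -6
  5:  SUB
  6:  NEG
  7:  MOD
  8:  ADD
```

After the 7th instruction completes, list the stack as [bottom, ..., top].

[21, -12]

PUSH 21   [21]
PUSH -12  [21, -12]
PUSH 58   [21, -12, 58]
PUSH -6   [21, -12, 58, -6]
SUB       [21, -12, 64]
NEG       [21, -12, -64]
MOD       [21, -12]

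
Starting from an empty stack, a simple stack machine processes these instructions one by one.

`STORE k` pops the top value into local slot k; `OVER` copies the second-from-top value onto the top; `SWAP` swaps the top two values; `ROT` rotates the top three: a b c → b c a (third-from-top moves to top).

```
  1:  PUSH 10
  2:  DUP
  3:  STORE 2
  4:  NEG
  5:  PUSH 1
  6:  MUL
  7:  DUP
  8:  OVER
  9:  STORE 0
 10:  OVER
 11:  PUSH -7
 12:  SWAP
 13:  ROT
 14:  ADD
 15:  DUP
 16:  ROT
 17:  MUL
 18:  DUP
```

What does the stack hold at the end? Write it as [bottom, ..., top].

PUSH 10  [10]
DUP      [10, 10]
STORE 2  [10]
NEG      [-10]
PUSH 1   [-10, 1]
MUL      [-10]
DUP      [-10, -10]
OVER     [-10, -10, -10]
STORE 0  [-10, -10]
OVER     [-10, -10, -10]
PUSH -7  [-10, -10, -10, -7]
SWAP     [-10, -10, -7, -10]
ROT      [-10, -7, -10, -10]
ADD      [-10, -7, -20]
DUP      [-10, -7, -20, -20]
ROT      [-10, -20, -20, -7]
MUL      [-10, -20, 140]
DUP      [-10, -20, 140, 140]

[-10, -20, 140, 140]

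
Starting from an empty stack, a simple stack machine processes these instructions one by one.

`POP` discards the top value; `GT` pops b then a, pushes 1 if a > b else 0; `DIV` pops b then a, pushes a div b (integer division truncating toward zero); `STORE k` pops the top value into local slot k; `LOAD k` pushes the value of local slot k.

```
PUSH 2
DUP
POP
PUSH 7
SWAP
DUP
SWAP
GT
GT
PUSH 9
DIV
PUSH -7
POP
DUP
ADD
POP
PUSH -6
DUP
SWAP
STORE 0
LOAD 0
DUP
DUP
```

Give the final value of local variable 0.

-6

PUSH 2  → 2
DUP     → 2 2
POP     → 2
PUSH 7  → 2 7
SWAP    → 7 2
DUP     → 7 2 2
SWAP    → 7 2 2
GT      → 7 0
GT      → 1
PUSH 9  → 1 9
DIV     → 0
PUSH -7 → 0 -7
POP     → 0
DUP     → 0 0
ADD     → 0
POP     → (empty)
PUSH -6 → -6
DUP     → -6 -6
SWAP    → -6 -6
STORE 0 → -6
LOAD 0  → -6 -6
DUP     → -6 -6 -6
DUP     → -6 -6 -6 -6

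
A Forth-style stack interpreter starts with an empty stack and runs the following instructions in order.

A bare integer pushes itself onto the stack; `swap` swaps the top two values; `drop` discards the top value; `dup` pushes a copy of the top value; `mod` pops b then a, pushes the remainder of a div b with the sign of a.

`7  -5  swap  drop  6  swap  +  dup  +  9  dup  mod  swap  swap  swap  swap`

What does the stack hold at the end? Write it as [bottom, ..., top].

7    → [7]
-5   → [7, -5]
swap → [-5, 7]
drop → [-5]
6    → [-5, 6]
swap → [6, -5]
+    → [1]
dup  → [1, 1]
+    → [2]
9    → [2, 9]
dup  → [2, 9, 9]
mod  → [2, 0]
swap → [0, 2]
swap → [2, 0]
swap → [0, 2]
swap → [2, 0]

[2, 0]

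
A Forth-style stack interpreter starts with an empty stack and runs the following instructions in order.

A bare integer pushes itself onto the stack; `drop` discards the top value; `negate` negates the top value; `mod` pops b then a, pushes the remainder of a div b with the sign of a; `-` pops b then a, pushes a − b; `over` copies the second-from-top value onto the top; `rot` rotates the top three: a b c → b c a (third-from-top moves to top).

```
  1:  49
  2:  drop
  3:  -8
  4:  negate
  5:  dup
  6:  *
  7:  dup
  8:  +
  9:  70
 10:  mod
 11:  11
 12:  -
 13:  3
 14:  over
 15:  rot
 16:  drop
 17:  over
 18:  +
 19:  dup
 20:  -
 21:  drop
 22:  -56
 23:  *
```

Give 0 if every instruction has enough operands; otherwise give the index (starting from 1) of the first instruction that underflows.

0

49     -> [49]
drop   -> []
-8     -> [-8]
negate -> [8]
dup    -> [8, 8]
*      -> [64]
dup    -> [64, 64]
+      -> [128]
70     -> [128, 70]
mod    -> [58]
11     -> [58, 11]
-      -> [47]
3      -> [47, 3]
over   -> [47, 3, 47]
rot    -> [3, 47, 47]
drop   -> [3, 47]
over   -> [3, 47, 3]
+      -> [3, 50]
dup    -> [3, 50, 50]
-      -> [3, 0]
drop   -> [3]
-56    -> [3, -56]
*      -> [-168]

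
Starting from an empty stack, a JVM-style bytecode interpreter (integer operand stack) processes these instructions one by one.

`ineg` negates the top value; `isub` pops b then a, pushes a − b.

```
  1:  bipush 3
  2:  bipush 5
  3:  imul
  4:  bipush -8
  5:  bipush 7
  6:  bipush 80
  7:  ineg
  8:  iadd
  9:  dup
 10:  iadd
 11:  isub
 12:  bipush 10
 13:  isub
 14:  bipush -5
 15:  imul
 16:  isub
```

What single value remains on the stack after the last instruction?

bipush 3  -> 3
bipush 5  -> 3 5
imul      -> 15
bipush -8 -> 15 -8
bipush 7  -> 15 -8 7
bipush 80 -> 15 -8 7 80
ineg      -> 15 -8 7 -80
iadd      -> 15 -8 -73
dup       -> 15 -8 -73 -73
iadd      -> 15 -8 -146
isub      -> 15 138
bipush 10 -> 15 138 10
isub      -> 15 128
bipush -5 -> 15 128 -5
imul      -> 15 -640
isub      -> 655

655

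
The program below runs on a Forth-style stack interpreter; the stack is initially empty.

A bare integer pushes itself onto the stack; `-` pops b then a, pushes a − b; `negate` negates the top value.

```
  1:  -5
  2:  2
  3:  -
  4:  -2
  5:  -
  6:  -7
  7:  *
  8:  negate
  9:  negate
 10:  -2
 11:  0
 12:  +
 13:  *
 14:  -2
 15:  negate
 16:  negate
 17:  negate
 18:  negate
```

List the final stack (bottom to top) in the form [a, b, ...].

-5     -> [-5]
2      -> [-5, 2]
-      -> [-7]
-2     -> [-7, -2]
-      -> [-5]
-7     -> [-5, -7]
*      -> [35]
negate -> [-35]
negate -> [35]
-2     -> [35, -2]
0      -> [35, -2, 0]
+      -> [35, -2]
*      -> [-70]
-2     -> [-70, -2]
negate -> [-70, 2]
negate -> [-70, -2]
negate -> [-70, 2]
negate -> [-70, -2]

[-70, -2]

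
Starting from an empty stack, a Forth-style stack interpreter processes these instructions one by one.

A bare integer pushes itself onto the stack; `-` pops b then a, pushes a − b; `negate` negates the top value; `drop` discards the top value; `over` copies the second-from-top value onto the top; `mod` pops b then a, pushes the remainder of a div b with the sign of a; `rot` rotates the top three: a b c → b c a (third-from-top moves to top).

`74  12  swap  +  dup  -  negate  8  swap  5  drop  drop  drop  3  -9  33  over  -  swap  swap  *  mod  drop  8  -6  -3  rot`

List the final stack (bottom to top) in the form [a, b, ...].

[-6, -3, 8]

74     -> 74
12     -> 74 12
swap   -> 12 74
+      -> 86
dup    -> 86 86
-      -> 0
negate -> 0
8      -> 0 8
swap   -> 8 0
5      -> 8 0 5
drop   -> 8 0
drop   -> 8
drop   -> (empty)
3      -> 3
-9     -> 3 -9
33     -> 3 -9 33
over   -> 3 -9 33 -9
-      -> 3 -9 42
swap   -> 3 42 -9
swap   -> 3 -9 42
*      -> 3 -378
mod    -> 3
drop   -> (empty)
8      -> 8
-6     -> 8 -6
-3     -> 8 -6 -3
rot    -> -6 -3 8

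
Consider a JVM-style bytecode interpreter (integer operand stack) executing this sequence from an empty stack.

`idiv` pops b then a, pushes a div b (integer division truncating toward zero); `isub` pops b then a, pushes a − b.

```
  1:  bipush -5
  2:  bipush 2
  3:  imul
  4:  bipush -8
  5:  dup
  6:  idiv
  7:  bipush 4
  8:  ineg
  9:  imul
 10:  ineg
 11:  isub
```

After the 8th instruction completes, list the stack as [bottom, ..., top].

[-10, 1, -4]

bipush -5  -5
bipush 2   -5 2
imul       -10
bipush -8  -10 -8
dup        -10 -8 -8
idiv       -10 1
bipush 4   -10 1 4
ineg       -10 1 -4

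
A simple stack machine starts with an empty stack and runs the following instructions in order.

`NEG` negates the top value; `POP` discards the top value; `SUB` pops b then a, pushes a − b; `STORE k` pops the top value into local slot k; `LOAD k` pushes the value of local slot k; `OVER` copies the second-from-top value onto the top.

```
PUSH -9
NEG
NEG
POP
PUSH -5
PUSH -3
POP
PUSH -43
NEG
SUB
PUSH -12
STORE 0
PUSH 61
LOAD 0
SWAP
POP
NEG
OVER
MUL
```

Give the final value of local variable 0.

-12

PUSH -9  → [-9]
NEG      → [9]
NEG      → [-9]
POP      → []
PUSH -5  → [-5]
PUSH -3  → [-5, -3]
POP      → [-5]
PUSH -43 → [-5, -43]
NEG      → [-5, 43]
SUB      → [-48]
PUSH -12 → [-48, -12]
STORE 0  → [-48]
PUSH 61  → [-48, 61]
LOAD 0   → [-48, 61, -12]
SWAP     → [-48, -12, 61]
POP      → [-48, -12]
NEG      → [-48, 12]
OVER     → [-48, 12, -48]
MUL      → [-48, -576]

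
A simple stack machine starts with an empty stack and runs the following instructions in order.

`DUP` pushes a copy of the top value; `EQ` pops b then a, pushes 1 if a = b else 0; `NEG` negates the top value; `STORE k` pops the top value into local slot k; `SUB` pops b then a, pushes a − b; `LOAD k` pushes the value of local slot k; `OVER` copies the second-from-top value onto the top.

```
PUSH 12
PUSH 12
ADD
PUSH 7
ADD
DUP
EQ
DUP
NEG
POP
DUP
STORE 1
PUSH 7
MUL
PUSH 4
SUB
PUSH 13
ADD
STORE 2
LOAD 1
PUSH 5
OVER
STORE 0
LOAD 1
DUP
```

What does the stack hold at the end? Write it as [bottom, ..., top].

PUSH 12 → 12
PUSH 12 → 12 12
ADD     → 24
PUSH 7  → 24 7
ADD     → 31
DUP     → 31 31
EQ      → 1
DUP     → 1 1
NEG     → 1 -1
POP     → 1
DUP     → 1 1
STORE 1 → 1
PUSH 7  → 1 7
MUL     → 7
PUSH 4  → 7 4
SUB     → 3
PUSH 13 → 3 13
ADD     → 16
STORE 2 → (empty)
LOAD 1  → 1
PUSH 5  → 1 5
OVER    → 1 5 1
STORE 0 → 1 5
LOAD 1  → 1 5 1
DUP     → 1 5 1 1

[1, 5, 1, 1]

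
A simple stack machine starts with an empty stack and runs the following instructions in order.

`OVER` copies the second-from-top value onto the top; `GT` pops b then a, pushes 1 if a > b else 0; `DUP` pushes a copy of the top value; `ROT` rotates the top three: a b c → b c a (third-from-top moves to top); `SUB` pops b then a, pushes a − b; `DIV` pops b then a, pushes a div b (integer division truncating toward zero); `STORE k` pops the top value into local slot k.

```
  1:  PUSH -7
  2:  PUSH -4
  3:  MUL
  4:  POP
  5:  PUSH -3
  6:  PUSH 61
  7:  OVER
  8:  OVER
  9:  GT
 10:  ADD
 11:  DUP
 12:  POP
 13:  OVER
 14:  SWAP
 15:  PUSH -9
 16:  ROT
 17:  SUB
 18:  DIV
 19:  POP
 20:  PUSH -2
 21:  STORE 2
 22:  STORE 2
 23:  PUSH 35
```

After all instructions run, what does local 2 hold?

PUSH -7 : [-7]
PUSH -4 : [-7, -4]
MUL     : [28]
POP     : []
PUSH -3 : [-3]
PUSH 61 : [-3, 61]
OVER    : [-3, 61, -3]
OVER    : [-3, 61, -3, 61]
GT      : [-3, 61, 0]
ADD     : [-3, 61]
DUP     : [-3, 61, 61]
POP     : [-3, 61]
OVER    : [-3, 61, -3]
SWAP    : [-3, -3, 61]
PUSH -9 : [-3, -3, 61, -9]
ROT     : [-3, 61, -9, -3]
SUB     : [-3, 61, -6]
DIV     : [-3, -10]
POP     : [-3]
PUSH -2 : [-3, -2]
STORE 2 : [-3]
STORE 2 : []
PUSH 35 : [35]

-3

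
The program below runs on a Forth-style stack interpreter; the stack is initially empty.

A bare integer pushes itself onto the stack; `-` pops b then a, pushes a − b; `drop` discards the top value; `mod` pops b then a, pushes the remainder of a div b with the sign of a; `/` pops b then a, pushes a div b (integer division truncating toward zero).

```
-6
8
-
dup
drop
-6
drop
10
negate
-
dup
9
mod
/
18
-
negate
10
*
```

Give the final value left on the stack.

-6     → -6
8      → -6 8
-      → -14
dup    → -14 -14
drop   → -14
-6     → -14 -6
drop   → -14
10     → -14 10
negate → -14 -10
-      → -4
dup    → -4 -4
9      → -4 -4 9
mod    → -4 -4
/      → 1
18     → 1 18
-      → -17
negate → 17
10     → 17 10
*      → 170

170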